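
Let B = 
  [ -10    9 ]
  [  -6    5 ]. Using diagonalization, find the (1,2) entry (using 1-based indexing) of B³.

189

Characteristic polynomial: r^2 + 5r + 4 = (r + 1)(r + 4), so the eigenvalues are -4, -1.
r=-4: eigenvector (3, 2).
r=-1: eigenvector (1, 1).
P = [[3, 1], [2, 1]], D = diag(-4, -1), P⁻¹ = [[1, -1], [-2, 3]].
B³ = P·diag(-64, -1)·P⁻¹ = [[-190, 189], [-126, 125]].
The requested entry is 189.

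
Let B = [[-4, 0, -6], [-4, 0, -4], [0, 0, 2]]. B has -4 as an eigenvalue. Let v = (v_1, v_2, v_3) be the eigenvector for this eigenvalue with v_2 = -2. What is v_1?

B + 4I = [[0, 0, -6], [-4, 4, -4], [0, 0, 6]].
Solving (B + 4I)v = 0 gives the eigenspace spanned by (-2, -2, 0).
With v_2 = -2, v = (-2, -2, 0), so v_1 = -2.

-2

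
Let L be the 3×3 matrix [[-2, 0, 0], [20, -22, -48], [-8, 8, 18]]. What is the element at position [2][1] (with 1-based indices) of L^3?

Characteristic polynomial: μ^3 + 6μ^2 - 4μ - 24 = (μ - 2)(μ + 2)(μ + 6), so the eigenvalues are -6, -2, 2.
μ=-2: eigenvector (1, 1, 0).
μ=-6: eigenvector (0, 3, -1).
μ=2: eigenvector (0, -2, 1).
P = [[1, 0, 0], [1, 3, -2], [0, -1, 1]], D = diag(-2, -6, 2), P⁻¹ = [[1, 0, 0], [-1, 1, 2], [-1, 1, 3]].
L³ = P·diag(-8, -216, 8)·P⁻¹ = [[-8, 0, 0], [656, -664, -1344], [-224, 224, 456]].
The requested entry is 656.

656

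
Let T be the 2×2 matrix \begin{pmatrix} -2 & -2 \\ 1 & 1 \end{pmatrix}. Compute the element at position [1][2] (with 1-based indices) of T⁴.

Characteristic polynomial: λ^2 + λ = λ(λ + 1), so the eigenvalues are -1, 0.
λ=-1: eigenvector (2, -1).
λ=0: eigenvector (1, -1).
P = [[2, 1], [-1, -1]], D = diag(-1, 0), P⁻¹ = [[1, 1], [-1, -2]].
T⁴ = P·diag(1, 0)·P⁻¹ = [[2, 2], [-1, -1]].
The requested entry is 2.

2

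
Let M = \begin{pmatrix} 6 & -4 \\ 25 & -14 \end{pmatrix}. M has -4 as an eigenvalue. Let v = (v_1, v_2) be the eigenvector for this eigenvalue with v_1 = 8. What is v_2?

M + 4I = [[10, -4], [25, -10]].
Solving (M + 4I)v = 0 gives the eigenspace spanned by (8, 20).
With v_1 = 8, v = (8, 20), so v_2 = 20.

20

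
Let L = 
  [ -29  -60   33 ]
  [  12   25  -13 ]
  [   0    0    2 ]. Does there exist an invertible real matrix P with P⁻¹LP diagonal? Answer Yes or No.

Characteristic polynomial: p(λ) = λ^3 + 2λ^2 - 13λ + 10 = (λ - 2)(λ - 1)(λ + 5).
All 3 eigenvalues are distinct, so L is diagonalizable.

Yes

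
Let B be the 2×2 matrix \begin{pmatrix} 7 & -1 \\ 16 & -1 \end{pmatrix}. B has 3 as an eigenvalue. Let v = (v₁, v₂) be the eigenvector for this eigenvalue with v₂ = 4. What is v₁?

1

B − 3I = [[4, -1], [16, -4]].
Solving (B − 3I)v = 0 gives the eigenspace spanned by (1, 4).
With v₂ = 4, v = (1, 4), so v₁ = 1.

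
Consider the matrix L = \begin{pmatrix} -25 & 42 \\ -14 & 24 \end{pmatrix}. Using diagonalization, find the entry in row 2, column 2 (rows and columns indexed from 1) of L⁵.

4044

Characteristic polynomial: λ^2 + λ - 12 = (λ - 3)(λ + 4), so the eigenvalues are -4, 3.
λ=3: eigenvector (-3, -2).
λ=-4: eigenvector (2, 1).
P = [[-3, 2], [-2, 1]], D = diag(3, -4), P⁻¹ = [[1, -2], [2, -3]].
L⁵ = P·diag(243, -1024)·P⁻¹ = [[-4825, 7602], [-2534, 4044]].
The requested entry is 4044.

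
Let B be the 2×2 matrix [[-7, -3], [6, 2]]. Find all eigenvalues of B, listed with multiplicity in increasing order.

Characteristic polynomial: p(λ) = λ^2 + 5λ + 4 = (λ + 1)(λ + 4).
Roots (with multiplicity): -4, -1.

-4, -1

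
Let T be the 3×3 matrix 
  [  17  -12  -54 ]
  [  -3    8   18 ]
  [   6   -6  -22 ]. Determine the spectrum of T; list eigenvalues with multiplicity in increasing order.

Characteristic polynomial: p(μ) = μ^3 - 3μ^2 - 18μ + 40 = (μ - 5)(μ - 2)(μ + 4).
Roots (with multiplicity): -4, 2, 5.

-4, 2, 5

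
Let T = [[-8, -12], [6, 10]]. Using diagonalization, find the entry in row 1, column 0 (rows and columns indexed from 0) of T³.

Characteristic polynomial: s^2 - 2s - 8 = (s - 4)(s + 2), so the eigenvalues are -2, 4.
s=-2: eigenvector (-2, 1).
s=4: eigenvector (-1, 1).
P = [[-2, -1], [1, 1]], D = diag(-2, 4), P⁻¹ = [[-1, -1], [1, 2]].
T³ = P·diag(-8, 64)·P⁻¹ = [[-80, -144], [72, 136]].
The requested entry is 72.

72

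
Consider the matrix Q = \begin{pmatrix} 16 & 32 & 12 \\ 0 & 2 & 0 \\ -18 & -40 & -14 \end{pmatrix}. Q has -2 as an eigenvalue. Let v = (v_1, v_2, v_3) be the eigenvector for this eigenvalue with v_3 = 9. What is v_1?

Q + 2I = [[18, 32, 12], [0, 4, 0], [-18, -40, -12]].
Solving (Q + 2I)v = 0 gives the eigenspace spanned by (-6, 0, 9).
With v_3 = 9, v = (-6, 0, 9), so v_1 = -6.

-6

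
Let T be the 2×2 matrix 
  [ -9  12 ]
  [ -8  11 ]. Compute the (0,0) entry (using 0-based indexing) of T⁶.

-1455

Characteristic polynomial: r^2 - 2r - 3 = (r - 3)(r + 1), so the eigenvalues are -1, 3.
r=3: eigenvector (1, 1).
r=-1: eigenvector (-3, -2).
P = [[1, -3], [1, -2]], D = diag(3, -1), P⁻¹ = [[-2, 3], [-1, 1]].
T⁶ = P·diag(729, 1)·P⁻¹ = [[-1455, 2184], [-1456, 2185]].
The requested entry is -1455.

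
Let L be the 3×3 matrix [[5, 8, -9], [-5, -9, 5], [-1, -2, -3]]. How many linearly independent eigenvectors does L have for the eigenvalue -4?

1

L + 4I = [[9, 8, -9], [-5, -5, 5], [-1, -2, 1]].
This matrix has rank 2, so its null space has dimension 3 − 2 = 1.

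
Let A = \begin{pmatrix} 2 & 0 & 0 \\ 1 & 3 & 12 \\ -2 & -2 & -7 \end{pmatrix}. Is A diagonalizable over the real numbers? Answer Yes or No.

Yes

Characteristic polynomial: p(μ) = μ^3 + 2μ^2 - 5μ - 6 = (μ - 2)(μ + 1)(μ + 3).
All 3 eigenvalues are distinct, so A is diagonalizable.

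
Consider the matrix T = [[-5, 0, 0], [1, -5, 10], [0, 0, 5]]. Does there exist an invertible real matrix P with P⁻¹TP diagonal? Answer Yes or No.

Characteristic polynomial: p(s) = s^3 + 5s^2 - 25s - 125 = (s - 5)(s + 5)^2.
s = -5 has algebraic multiplicity 2; rank(T + 5I) = 2, so geometric multiplicity = 1.
Geometric multiplicity < algebraic multiplicity, so T is not diagonalizable.

No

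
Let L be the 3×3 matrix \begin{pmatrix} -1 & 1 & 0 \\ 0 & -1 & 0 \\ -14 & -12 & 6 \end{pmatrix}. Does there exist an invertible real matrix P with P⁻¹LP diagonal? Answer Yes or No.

Characteristic polynomial: p(s) = s^3 - 4s^2 - 11s - 6 = (s - 6)(s + 1)^2.
s = -1 has algebraic multiplicity 2; rank(L + 1I) = 2, so geometric multiplicity = 1.
Geometric multiplicity < algebraic multiplicity, so L is not diagonalizable.

No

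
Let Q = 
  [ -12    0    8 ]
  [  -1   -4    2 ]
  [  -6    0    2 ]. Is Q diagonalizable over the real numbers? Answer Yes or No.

Characteristic polynomial: p(t) = t^3 + 14t^2 + 64t + 96 = (t + 4)^2(t + 6).
t = -4 has algebraic multiplicity 2; rank(Q + 4I) = 2, so geometric multiplicity = 1.
Geometric multiplicity < algebraic multiplicity, so Q is not diagonalizable.

No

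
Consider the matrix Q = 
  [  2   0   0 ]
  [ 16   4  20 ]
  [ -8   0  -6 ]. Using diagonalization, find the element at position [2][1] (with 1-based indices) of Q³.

Characteristic polynomial: t^3 - 28t + 48 = (t - 4)(t - 2)(t + 6), so the eigenvalues are -6, 2, 4.
t=4: eigenvector (0, 1, 0).
t=2: eigenvector (1, 2, -1).
t=-6: eigenvector (0, -2, 1).
P = [[0, 1, 0], [1, 2, -2], [0, -1, 1]], D = diag(4, 2, -6), P⁻¹ = [[0, 1, 2], [1, 0, 0], [1, 0, 1]].
Q³ = P·diag(64, 8, -216)·P⁻¹ = [[8, 0, 0], [448, 64, 560], [-224, 0, -216]].
The requested entry is 448.

448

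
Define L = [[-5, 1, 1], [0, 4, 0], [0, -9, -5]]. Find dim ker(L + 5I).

1

L + 5I = [[0, 1, 1], [0, 9, 0], [0, -9, 0]].
This matrix has rank 2, so its null space has dimension 3 − 2 = 1.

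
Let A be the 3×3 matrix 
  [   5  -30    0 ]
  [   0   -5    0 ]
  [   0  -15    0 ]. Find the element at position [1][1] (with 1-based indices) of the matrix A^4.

625

Characteristic polynomial: λ^3 - 25λ = λ(λ - 5)(λ + 5), so the eigenvalues are -5, 0, 5.
λ=0: eigenvector (0, 0, 1).
λ=-5: eigenvector (3, 1, 3).
λ=5: eigenvector (1, 0, 0).
P = [[0, 3, 1], [0, 1, 0], [1, 3, 0]], D = diag(0, -5, 5), P⁻¹ = [[0, -3, 1], [0, 1, 0], [1, -3, 0]].
A⁴ = P·diag(0, 625, 625)·P⁻¹ = [[625, 0, 0], [0, 625, 0], [0, 1875, 0]].
The requested entry is 625.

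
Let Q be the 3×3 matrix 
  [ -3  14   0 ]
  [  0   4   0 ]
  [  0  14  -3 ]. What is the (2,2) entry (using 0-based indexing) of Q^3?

-27

Characteristic polynomial: μ^3 + 2μ^2 - 15μ - 36 = (μ - 4)(μ + 3)^2, so the eigenvalues are -3, -3, 4.
μ=-3: eigenvector (1, 0, 1).
μ=4: eigenvector (2, 1, 2).
μ=-3: eigenvector (0, 0, 1).
P = [[1, 2, 0], [0, 1, 0], [1, 2, 1]], D = diag(-3, 4, -3), P⁻¹ = [[1, -2, 0], [0, 1, 0], [-1, 0, 1]].
Q³ = P·diag(-27, 64, -27)·P⁻¹ = [[-27, 182, 0], [0, 64, 0], [0, 182, -27]].
The requested entry is -27.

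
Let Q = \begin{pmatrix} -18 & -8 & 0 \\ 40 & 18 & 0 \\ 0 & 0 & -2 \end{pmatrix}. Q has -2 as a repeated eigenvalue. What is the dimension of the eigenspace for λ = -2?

2

Q + 2I = [[-16, -8, 0], [40, 20, 0], [0, 0, 0]].
This matrix has rank 1, so its null space has dimension 3 − 1 = 2.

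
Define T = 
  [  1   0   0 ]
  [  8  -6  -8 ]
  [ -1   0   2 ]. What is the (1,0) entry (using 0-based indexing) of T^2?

-32

Characteristic polynomial: λ^3 + 3λ^2 - 16λ + 12 = (λ - 2)(λ - 1)(λ + 6), so the eigenvalues are -6, 1, 2.
λ=-6: eigenvector (0, 1, 0).
λ=1: eigenvector (1, 0, 1).
λ=2: eigenvector (0, -1, 1).
P = [[0, 1, 0], [1, 0, -1], [0, 1, 1]], D = diag(-6, 1, 2), P⁻¹ = [[-1, 1, 1], [1, 0, 0], [-1, 0, 1]].
T² = P·diag(36, 1, 4)·P⁻¹ = [[1, 0, 0], [-32, 36, 32], [-3, 0, 4]].
The requested entry is -32.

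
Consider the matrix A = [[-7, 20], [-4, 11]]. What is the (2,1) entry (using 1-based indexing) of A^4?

-160

Characteristic polynomial: λ^2 - 4λ + 3 = (λ - 3)(λ - 1), so the eigenvalues are 1, 3.
λ=1: eigenvector (5, 2).
λ=3: eigenvector (2, 1).
P = [[5, 2], [2, 1]], D = diag(1, 3), P⁻¹ = [[1, -2], [-2, 5]].
A⁴ = P·diag(1, 81)·P⁻¹ = [[-319, 800], [-160, 401]].
The requested entry is -160.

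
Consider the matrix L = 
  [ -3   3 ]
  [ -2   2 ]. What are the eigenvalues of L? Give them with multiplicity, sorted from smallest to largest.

Characteristic polynomial: p(λ) = λ^2 + λ = λ(λ + 1).
Roots (with multiplicity): -1, 0.

-1, 0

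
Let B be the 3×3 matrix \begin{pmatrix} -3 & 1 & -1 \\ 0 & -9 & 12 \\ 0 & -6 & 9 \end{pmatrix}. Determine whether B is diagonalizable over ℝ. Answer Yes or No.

No

Characteristic polynomial: p(λ) = λ^3 + 3λ^2 - 9λ - 27 = (λ - 3)(λ + 3)^2.
λ = -3 has algebraic multiplicity 2; rank(B + 3I) = 2, so geometric multiplicity = 1.
Geometric multiplicity < algebraic multiplicity, so B is not diagonalizable.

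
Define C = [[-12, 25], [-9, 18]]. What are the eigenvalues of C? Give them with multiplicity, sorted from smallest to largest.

Characteristic polynomial: p(r) = r^2 - 6r + 9 = (r - 3)^2.
Roots (with multiplicity): 3, 3.

3, 3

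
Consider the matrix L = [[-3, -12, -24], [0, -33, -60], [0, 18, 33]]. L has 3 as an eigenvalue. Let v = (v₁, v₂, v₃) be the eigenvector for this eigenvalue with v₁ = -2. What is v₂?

L − 3I = [[-6, -12, -24], [0, -36, -60], [0, 18, 30]].
Solving (L − 3I)v = 0 gives the eigenspace spanned by (-2, -5, 3).
With v₁ = -2, v = (-2, -5, 3), so v₂ = -5.

-5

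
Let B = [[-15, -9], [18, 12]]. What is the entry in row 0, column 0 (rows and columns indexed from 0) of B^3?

Characteristic polynomial: r^2 + 3r - 18 = (r - 3)(r + 6), so the eigenvalues are -6, 3.
r=-6: eigenvector (1, -1).
r=3: eigenvector (-1, 2).
P = [[1, -1], [-1, 2]], D = diag(-6, 3), P⁻¹ = [[2, 1], [1, 1]].
B³ = P·diag(-216, 27)·P⁻¹ = [[-459, -243], [486, 270]].
The requested entry is -459.

-459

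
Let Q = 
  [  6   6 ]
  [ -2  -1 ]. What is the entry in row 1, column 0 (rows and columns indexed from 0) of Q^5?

Characteristic polynomial: t^2 - 5t + 6 = (t - 3)(t - 2), so the eigenvalues are 2, 3.
t=2: eigenvector (3, -2).
t=3: eigenvector (2, -1).
P = [[3, 2], [-2, -1]], D = diag(2, 3), P⁻¹ = [[-1, -2], [2, 3]].
Q⁵ = P·diag(32, 243)·P⁻¹ = [[876, 1266], [-422, -601]].
The requested entry is -422.

-422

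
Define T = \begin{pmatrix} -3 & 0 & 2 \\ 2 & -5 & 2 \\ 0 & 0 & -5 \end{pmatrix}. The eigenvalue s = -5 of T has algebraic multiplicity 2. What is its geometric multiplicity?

2

T + 5I = [[2, 0, 2], [2, 0, 2], [0, 0, 0]].
This matrix has rank 1, so its null space has dimension 3 − 1 = 2.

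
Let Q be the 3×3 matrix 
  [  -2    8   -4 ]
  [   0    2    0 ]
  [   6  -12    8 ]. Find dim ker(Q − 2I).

2

Q − 2I = [[-4, 8, -4], [0, 0, 0], [6, -12, 6]].
This matrix has rank 1, so its null space has dimension 3 − 1 = 2.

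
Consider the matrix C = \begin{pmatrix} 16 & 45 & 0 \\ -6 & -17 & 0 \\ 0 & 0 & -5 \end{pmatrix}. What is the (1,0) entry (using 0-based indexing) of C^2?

6

Characteristic polynomial: s^3 + 6s^2 + 3s - 10 = (s - 1)(s + 2)(s + 5), so the eigenvalues are -5, -2, 1.
s=-2: eigenvector (5, -2, 0).
s=-5: eigenvector (0, 0, 1).
s=1: eigenvector (3, -1, 0).
P = [[5, 0, 3], [-2, 0, -1], [0, 1, 0]], D = diag(-2, -5, 1), P⁻¹ = [[-1, -3, 0], [0, 0, 1], [2, 5, 0]].
C² = P·diag(4, 25, 1)·P⁻¹ = [[-14, -45, 0], [6, 19, 0], [0, 0, 25]].
The requested entry is 6.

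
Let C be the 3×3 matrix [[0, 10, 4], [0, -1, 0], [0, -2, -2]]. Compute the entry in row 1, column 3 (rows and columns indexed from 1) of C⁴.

-32

Characteristic polynomial: s^3 + 3s^2 + 2s = s(s + 1)(s + 2), so the eigenvalues are -2, -1, 0.
s=-2: eigenvector (-2, 0, 1).
s=-1: eigenvector (-2, 1, -2).
s=0: eigenvector (1, 0, 0).
P = [[-2, -2, 1], [0, 1, 0], [1, -2, 0]], D = diag(-2, -1, 0), P⁻¹ = [[0, 2, 1], [0, 1, 0], [1, 6, 2]].
C⁴ = P·diag(16, 1, 0)·P⁻¹ = [[0, -66, -32], [0, 1, 0], [0, 30, 16]].
The requested entry is -32.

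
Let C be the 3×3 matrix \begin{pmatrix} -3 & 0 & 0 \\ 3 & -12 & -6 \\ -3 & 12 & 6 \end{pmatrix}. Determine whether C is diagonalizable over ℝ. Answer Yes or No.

Yes

Characteristic polynomial: p(μ) = μ^3 + 9μ^2 + 18μ = μ(μ + 3)(μ + 6).
All 3 eigenvalues are distinct, so C is diagonalizable.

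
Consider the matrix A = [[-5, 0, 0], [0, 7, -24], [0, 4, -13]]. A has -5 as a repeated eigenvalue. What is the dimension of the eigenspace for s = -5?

A + 5I = [[0, 0, 0], [0, 12, -24], [0, 4, -8]].
This matrix has rank 1, so its null space has dimension 3 − 1 = 2.

2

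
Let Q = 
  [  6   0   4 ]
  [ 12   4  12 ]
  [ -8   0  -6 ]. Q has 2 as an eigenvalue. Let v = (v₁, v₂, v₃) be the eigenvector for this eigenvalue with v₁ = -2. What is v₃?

Q − 2I = [[4, 0, 4], [12, 2, 12], [-8, 0, -8]].
Solving (Q − 2I)v = 0 gives the eigenspace spanned by (-2, 0, 2).
With v₁ = -2, v = (-2, 0, 2), so v₃ = 2.

2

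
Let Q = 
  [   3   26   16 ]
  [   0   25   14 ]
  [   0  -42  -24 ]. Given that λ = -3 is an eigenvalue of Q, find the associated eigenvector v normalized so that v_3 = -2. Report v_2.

1

Q + 3I = [[6, 26, 16], [0, 28, 14], [0, -42, -21]].
Solving (Q + 3I)v = 0 gives the eigenspace spanned by (1, 1, -2).
With v_3 = -2, v = (1, 1, -2), so v_2 = 1.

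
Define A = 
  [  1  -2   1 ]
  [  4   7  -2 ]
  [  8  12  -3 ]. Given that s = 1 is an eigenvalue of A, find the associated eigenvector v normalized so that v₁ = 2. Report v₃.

A − 1I = [[0, -2, 1], [4, 6, -2], [8, 12, -4]].
Solving (A − 1I)v = 0 gives the eigenspace spanned by (2, -4, -8).
With v₁ = 2, v = (2, -4, -8), so v₃ = -8.

-8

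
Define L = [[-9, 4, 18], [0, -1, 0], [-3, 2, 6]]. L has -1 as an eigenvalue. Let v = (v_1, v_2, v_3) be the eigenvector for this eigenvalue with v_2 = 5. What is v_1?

L + 1I = [[-8, 4, 18], [0, 0, 0], [-3, 2, 7]].
Solving (L + 1I)v = 0 gives the eigenspace spanned by (-20, 5, -10).
With v_2 = 5, v = (-20, 5, -10), so v_1 = -20.

-20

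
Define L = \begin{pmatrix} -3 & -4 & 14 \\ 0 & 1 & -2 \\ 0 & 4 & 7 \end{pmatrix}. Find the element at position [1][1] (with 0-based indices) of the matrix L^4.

Characteristic polynomial: λ^3 - 5λ^2 - 9λ + 45 = (λ - 5)(λ - 3)(λ + 3), so the eigenvalues are -3, 3, 5.
λ=5: eigenvector (4, -1, 2).
λ=3: eigenvector (-3, 1, -1).
λ=-3: eigenvector (1, 0, 0).
P = [[4, -3, 1], [-1, 1, 0], [2, -1, 0]], D = diag(5, 3, -3), P⁻¹ = [[0, 1, 1], [0, 2, 1], [1, 2, -1]].
L⁴ = P·diag(625, 81, 81)·P⁻¹ = [[81, 2176, 2176], [0, -463, -544], [0, 1088, 1169]].
The requested entry is -463.

-463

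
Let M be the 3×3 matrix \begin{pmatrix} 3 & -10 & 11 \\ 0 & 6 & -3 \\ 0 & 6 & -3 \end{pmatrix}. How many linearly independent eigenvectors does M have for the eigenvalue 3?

M − 3I = [[0, -10, 11], [0, 3, -3], [0, 6, -6]].
This matrix has rank 2, so its null space has dimension 3 − 2 = 1.

1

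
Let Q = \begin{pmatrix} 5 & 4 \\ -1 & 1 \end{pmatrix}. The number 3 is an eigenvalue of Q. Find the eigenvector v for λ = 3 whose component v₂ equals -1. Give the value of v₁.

Q − 3I = [[2, 4], [-1, -2]].
Solving (Q − 3I)v = 0 gives the eigenspace spanned by (2, -1).
With v₂ = -1, v = (2, -1), so v₁ = 2.

2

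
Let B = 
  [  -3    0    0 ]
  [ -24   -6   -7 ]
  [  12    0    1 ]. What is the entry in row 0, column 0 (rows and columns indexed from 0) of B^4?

81

Characteristic polynomial: r^3 + 8r^2 + 9r - 18 = (r - 1)(r + 3)(r + 6), so the eigenvalues are -6, -3, 1.
r=-3: eigenvector (1, -1, -3).
r=-6: eigenvector (0, 1, 0).
r=1: eigenvector (0, -1, 1).
P = [[1, 0, 0], [-1, 1, -1], [-3, 0, 1]], D = diag(-3, -6, 1), P⁻¹ = [[1, 0, 0], [4, 1, 1], [3, 0, 1]].
B⁴ = P·diag(81, 1296, 1)·P⁻¹ = [[81, 0, 0], [5100, 1296, 1295], [-240, 0, 1]].
The requested entry is 81.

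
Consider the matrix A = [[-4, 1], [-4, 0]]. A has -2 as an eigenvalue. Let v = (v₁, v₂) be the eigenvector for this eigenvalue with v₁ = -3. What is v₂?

A + 2I = [[-2, 1], [-4, 2]].
Solving (A + 2I)v = 0 gives the eigenspace spanned by (-3, -6).
With v₁ = -3, v = (-3, -6), so v₂ = -6.

-6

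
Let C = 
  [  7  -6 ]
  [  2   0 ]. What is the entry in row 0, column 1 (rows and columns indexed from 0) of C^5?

-4686

Characteristic polynomial: r^2 - 7r + 12 = (r - 4)(r - 3), so the eigenvalues are 3, 4.
r=4: eigenvector (-2, -1).
r=3: eigenvector (-3, -2).
P = [[-2, -3], [-1, -2]], D = diag(4, 3), P⁻¹ = [[-2, 3], [1, -2]].
C⁵ = P·diag(1024, 243)·P⁻¹ = [[3367, -4686], [1562, -2100]].
The requested entry is -4686.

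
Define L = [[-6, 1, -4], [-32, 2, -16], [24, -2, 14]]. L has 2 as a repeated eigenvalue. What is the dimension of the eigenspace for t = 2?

L − 2I = [[-8, 1, -4], [-32, 0, -16], [24, -2, 12]].
This matrix has rank 2, so its null space has dimension 3 − 2 = 1.

1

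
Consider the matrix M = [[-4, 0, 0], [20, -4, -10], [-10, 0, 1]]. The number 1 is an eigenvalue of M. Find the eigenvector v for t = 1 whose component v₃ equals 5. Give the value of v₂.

-10

M − 1I = [[-5, 0, 0], [20, -5, -10], [-10, 0, 0]].
Solving (M − 1I)v = 0 gives the eigenspace spanned by (0, -10, 5).
With v₃ = 5, v = (0, -10, 5), so v₂ = -10.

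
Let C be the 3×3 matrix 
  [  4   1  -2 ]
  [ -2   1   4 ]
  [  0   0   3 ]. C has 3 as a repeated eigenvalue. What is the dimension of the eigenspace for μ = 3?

2

C − 3I = [[1, 1, -2], [-2, -2, 4], [0, 0, 0]].
This matrix has rank 1, so its null space has dimension 3 − 1 = 2.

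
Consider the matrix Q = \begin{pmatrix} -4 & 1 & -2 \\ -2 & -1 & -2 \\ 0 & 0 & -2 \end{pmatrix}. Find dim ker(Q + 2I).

Q + 2I = [[-2, 1, -2], [-2, 1, -2], [0, 0, 0]].
This matrix has rank 1, so its null space has dimension 3 − 1 = 2.

2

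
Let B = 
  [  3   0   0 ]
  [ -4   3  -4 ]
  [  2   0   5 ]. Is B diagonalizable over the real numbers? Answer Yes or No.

Characteristic polynomial: p(μ) = μ^3 - 11μ^2 + 39μ - 45 = (μ - 5)(μ - 3)^2.
μ = 3 has algebraic multiplicity 2; rank(B − 3I) = 1, so geometric multiplicity = 2.
Every eigenvalue has geometric = algebraic multiplicity, so B is diagonalizable.

Yes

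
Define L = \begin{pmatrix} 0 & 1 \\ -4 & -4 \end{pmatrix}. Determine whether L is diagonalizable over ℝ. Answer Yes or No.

Characteristic polynomial: p(t) = t^2 + 4t + 4 = (t + 2)^2.
t = -2 has algebraic multiplicity 2; rank(L + 2I) = 1, so geometric multiplicity = 1.
Geometric multiplicity < algebraic multiplicity, so L is not diagonalizable.

No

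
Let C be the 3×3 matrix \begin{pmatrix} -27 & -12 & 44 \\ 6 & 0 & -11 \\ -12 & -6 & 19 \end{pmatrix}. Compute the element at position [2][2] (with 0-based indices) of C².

-101

Characteristic polynomial: μ^3 + 8μ^2 + 21μ + 18 = (μ + 2)(μ + 3)^2, so the eigenvalues are -3, -3, -2.
μ=-3: eigenvector (1, -2, 0).
μ=-2: eigenvector (-4, 1, -2).
μ=-3: eigenvector (6, -1, 3).
P = [[1, -4, 6], [-2, 1, -1], [0, -2, 3]], D = diag(-3, -2, -3), P⁻¹ = [[1, 0, -2], [6, 3, -11], [4, 2, -7]].
C² = P·diag(9, 4, 9)·P⁻¹ = [[129, 60, -220], [-30, -6, 55], [60, 30, -101]].
The requested entry is -101.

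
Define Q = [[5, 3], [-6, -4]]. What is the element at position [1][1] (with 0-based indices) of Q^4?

-14

Characteristic polynomial: λ^2 - λ - 2 = (λ - 2)(λ + 1), so the eigenvalues are -1, 2.
λ=2: eigenvector (-1, 1).
λ=-1: eigenvector (-1, 2).
P = [[-1, -1], [1, 2]], D = diag(2, -1), P⁻¹ = [[-2, -1], [1, 1]].
Q⁴ = P·diag(16, 1)·P⁻¹ = [[31, 15], [-30, -14]].
The requested entry is -14.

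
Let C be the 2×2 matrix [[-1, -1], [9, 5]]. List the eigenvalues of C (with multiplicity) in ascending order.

2, 2

Characteristic polynomial: p(t) = t^2 - 4t + 4 = (t - 2)^2.
Roots (with multiplicity): 2, 2.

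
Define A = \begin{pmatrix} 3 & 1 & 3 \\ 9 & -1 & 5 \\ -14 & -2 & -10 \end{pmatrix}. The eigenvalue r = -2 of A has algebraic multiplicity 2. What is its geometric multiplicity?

1

A + 2I = [[5, 1, 3], [9, 1, 5], [-14, -2, -8]].
This matrix has rank 2, so its null space has dimension 3 − 2 = 1.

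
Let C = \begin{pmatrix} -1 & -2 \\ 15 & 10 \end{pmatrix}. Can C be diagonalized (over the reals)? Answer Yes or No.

Yes

Characteristic polynomial: p(λ) = λ^2 - 9λ + 20 = (λ - 5)(λ - 4).
All 2 eigenvalues are distinct, so C is diagonalizable.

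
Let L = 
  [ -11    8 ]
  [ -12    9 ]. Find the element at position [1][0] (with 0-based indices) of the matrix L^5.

Characteristic polynomial: λ^2 + 2λ - 3 = (λ - 1)(λ + 3), so the eigenvalues are -3, 1.
λ=-3: eigenvector (1, 1).
λ=1: eigenvector (-2, -3).
P = [[1, -2], [1, -3]], D = diag(-3, 1), P⁻¹ = [[3, -2], [1, -1]].
L⁵ = P·diag(-243, 1)·P⁻¹ = [[-731, 488], [-732, 489]].
The requested entry is -732.

-732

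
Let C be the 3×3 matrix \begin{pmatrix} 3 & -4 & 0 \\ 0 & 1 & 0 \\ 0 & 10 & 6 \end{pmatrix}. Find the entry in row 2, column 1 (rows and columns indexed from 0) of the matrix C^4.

2590

Characteristic polynomial: t^3 - 10t^2 + 27t - 18 = (t - 6)(t - 3)(t - 1), so the eigenvalues are 1, 3, 6.
t=6: eigenvector (0, 0, 1).
t=1: eigenvector (2, 1, -2).
t=3: eigenvector (1, 0, 0).
P = [[0, 2, 1], [0, 1, 0], [1, -2, 0]], D = diag(6, 1, 3), P⁻¹ = [[0, 2, 1], [0, 1, 0], [1, -2, 0]].
C⁴ = P·diag(1296, 1, 81)·P⁻¹ = [[81, -160, 0], [0, 1, 0], [0, 2590, 1296]].
The requested entry is 2590.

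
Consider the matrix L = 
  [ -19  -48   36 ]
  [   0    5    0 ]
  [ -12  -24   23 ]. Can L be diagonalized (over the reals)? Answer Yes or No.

Characteristic polynomial: p(μ) = μ^3 - 9μ^2 + 15μ + 25 = (μ - 5)^2(μ + 1).
μ = 5 has algebraic multiplicity 2; rank(L − 5I) = 1, so geometric multiplicity = 2.
Every eigenvalue has geometric = algebraic multiplicity, so L is diagonalizable.

Yes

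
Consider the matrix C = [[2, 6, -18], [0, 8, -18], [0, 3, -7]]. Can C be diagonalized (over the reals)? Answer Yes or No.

Yes

Characteristic polynomial: p(μ) = μ^3 - 3μ^2 + 4 = (μ - 2)^2(μ + 1).
μ = 2 has algebraic multiplicity 2; rank(C − 2I) = 1, so geometric multiplicity = 2.
Every eigenvalue has geometric = algebraic multiplicity, so C is diagonalizable.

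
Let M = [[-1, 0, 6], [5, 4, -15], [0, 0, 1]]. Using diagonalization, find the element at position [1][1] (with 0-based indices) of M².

Characteristic polynomial: λ^3 - 4λ^2 - λ + 4 = (λ - 4)(λ - 1)(λ + 1), so the eigenvalues are -1, 1, 4.
λ=-1: eigenvector (1, -1, 0).
λ=1: eigenvector (3, 0, 1).
λ=4: eigenvector (0, 1, 0).
P = [[1, 3, 0], [-1, 0, 1], [0, 1, 0]], D = diag(-1, 1, 4), P⁻¹ = [[1, 0, -3], [0, 0, 1], [1, 1, -3]].
M² = P·diag(1, 1, 16)·P⁻¹ = [[1, 0, 0], [15, 16, -45], [0, 0, 1]].
The requested entry is 16.

16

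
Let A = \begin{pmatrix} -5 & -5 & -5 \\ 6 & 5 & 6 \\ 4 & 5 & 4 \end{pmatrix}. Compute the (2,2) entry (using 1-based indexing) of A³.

125

Characteristic polynomial: s^3 - 4s^2 - 5s = s(s - 5)(s + 1), so the eigenvalues are -1, 0, 5.
s=-1: eigenvector (0, -1, 1).
s=5: eigenvector (-1, 1, 1).
s=0: eigenvector (1, 0, -1).
P = [[0, -1, 1], [-1, 1, 0], [1, 1, -1]], D = diag(-1, 5, 0), P⁻¹ = [[1, 0, 1], [1, 1, 1], [2, 1, 1]].
A³ = P·diag(-1, 125, 0)·P⁻¹ = [[-125, -125, -125], [126, 125, 126], [124, 125, 124]].
The requested entry is 125.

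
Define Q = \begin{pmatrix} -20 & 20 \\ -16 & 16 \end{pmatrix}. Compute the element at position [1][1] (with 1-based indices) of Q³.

-320

Characteristic polynomial: μ^2 + 4μ = μ(μ + 4), so the eigenvalues are -4, 0.
μ=-4: eigenvector (-5, -4).
μ=0: eigenvector (1, 1).
P = [[-5, 1], [-4, 1]], D = diag(-4, 0), P⁻¹ = [[-1, 1], [-4, 5]].
Q³ = P·diag(-64, 0)·P⁻¹ = [[-320, 320], [-256, 256]].
The requested entry is -320.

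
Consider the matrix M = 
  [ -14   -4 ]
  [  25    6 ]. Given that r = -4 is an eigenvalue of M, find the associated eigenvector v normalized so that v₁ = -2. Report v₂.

M + 4I = [[-10, -4], [25, 10]].
Solving (M + 4I)v = 0 gives the eigenspace spanned by (-2, 5).
With v₁ = -2, v = (-2, 5), so v₂ = 5.

5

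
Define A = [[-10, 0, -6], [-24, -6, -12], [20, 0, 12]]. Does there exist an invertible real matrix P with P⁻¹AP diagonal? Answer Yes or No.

Characteristic polynomial: p(r) = r^3 + 4r^2 - 12r = r(r - 2)(r + 6).
All 3 eigenvalues are distinct, so A is diagonalizable.

Yes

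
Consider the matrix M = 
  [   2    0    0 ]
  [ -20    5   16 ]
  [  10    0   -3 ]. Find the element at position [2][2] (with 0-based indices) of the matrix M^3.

-27

Characteristic polynomial: r^3 - 4r^2 - 11r + 30 = (r - 5)(r - 2)(r + 3), so the eigenvalues are -3, 2, 5.
r=2: eigenvector (1, -4, 2).
r=5: eigenvector (0, 1, 0).
r=-3: eigenvector (0, -2, 1).
P = [[1, 0, 0], [-4, 1, -2], [2, 0, 1]], D = diag(2, 5, -3), P⁻¹ = [[1, 0, 0], [0, 1, 2], [-2, 0, 1]].
M³ = P·diag(8, 125, -27)·P⁻¹ = [[8, 0, 0], [-140, 125, 304], [70, 0, -27]].
The requested entry is -27.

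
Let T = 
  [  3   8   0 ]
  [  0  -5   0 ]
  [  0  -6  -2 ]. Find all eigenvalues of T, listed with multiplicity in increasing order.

-5, -2, 3

Characteristic polynomial: p(μ) = μ^3 + 4μ^2 - 11μ - 30 = (μ - 3)(μ + 2)(μ + 5).
Roots (with multiplicity): -5, -2, 3.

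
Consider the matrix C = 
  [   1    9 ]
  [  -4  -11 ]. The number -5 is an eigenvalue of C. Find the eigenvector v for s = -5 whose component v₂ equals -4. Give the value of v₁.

C + 5I = [[6, 9], [-4, -6]].
Solving (C + 5I)v = 0 gives the eigenspace spanned by (6, -4).
With v₂ = -4, v = (6, -4), so v₁ = 6.

6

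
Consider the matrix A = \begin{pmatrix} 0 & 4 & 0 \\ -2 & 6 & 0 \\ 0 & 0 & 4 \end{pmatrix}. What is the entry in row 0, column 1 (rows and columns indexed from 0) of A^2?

Characteristic polynomial: s^3 - 10s^2 + 32s - 32 = (s - 4)^2(s - 2), so the eigenvalues are 2, 4, 4.
s=4: eigenvector (0, 0, 1).
s=4: eigenvector (1, 1, 0).
s=2: eigenvector (2, 1, 0).
P = [[0, 1, 2], [0, 1, 1], [1, 0, 0]], D = diag(4, 4, 2), P⁻¹ = [[0, 0, 1], [-1, 2, 0], [1, -1, 0]].
A² = P·diag(16, 16, 4)·P⁻¹ = [[-8, 24, 0], [-12, 28, 0], [0, 0, 16]].
The requested entry is 24.

24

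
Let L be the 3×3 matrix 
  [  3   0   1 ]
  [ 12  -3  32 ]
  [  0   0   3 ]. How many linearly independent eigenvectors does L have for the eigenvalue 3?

1

L − 3I = [[0, 0, 1], [12, -6, 32], [0, 0, 0]].
This matrix has rank 2, so its null space has dimension 3 − 2 = 1.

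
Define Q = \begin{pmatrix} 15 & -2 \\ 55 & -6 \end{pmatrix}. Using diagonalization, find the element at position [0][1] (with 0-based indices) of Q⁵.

Characteristic polynomial: λ^2 - 9λ + 20 = (λ - 5)(λ - 4), so the eigenvalues are 4, 5.
λ=4: eigenvector (2, 11).
λ=5: eigenvector (1, 5).
P = [[2, 1], [11, 5]], D = diag(4, 5), P⁻¹ = [[-5, 1], [11, -2]].
Q⁵ = P·diag(1024, 3125)·P⁻¹ = [[24135, -4202], [115555, -19986]].
The requested entry is -4202.

-4202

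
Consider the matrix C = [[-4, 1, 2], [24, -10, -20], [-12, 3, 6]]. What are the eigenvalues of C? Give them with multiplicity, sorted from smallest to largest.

Characteristic polynomial: p(s) = s^3 + 8s^2 + 16s = s(s + 4)^2.
Roots (with multiplicity): -4, -4, 0.

-4, -4, 0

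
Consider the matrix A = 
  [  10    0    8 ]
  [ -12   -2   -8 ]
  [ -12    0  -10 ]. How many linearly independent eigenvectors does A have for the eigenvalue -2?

2

A + 2I = [[12, 0, 8], [-12, 0, -8], [-12, 0, -8]].
This matrix has rank 1, so its null space has dimension 3 − 1 = 2.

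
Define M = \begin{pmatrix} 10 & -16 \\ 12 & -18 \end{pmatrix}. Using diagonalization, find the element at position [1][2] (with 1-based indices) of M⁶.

186368

Characteristic polynomial: t^2 + 8t + 12 = (t + 2)(t + 6), so the eigenvalues are -6, -2.
t=-2: eigenvector (4, 3).
t=-6: eigenvector (1, 1).
P = [[4, 1], [3, 1]], D = diag(-2, -6), P⁻¹ = [[1, -1], [-3, 4]].
M⁶ = P·diag(64, 46656)·P⁻¹ = [[-139712, 186368], [-139776, 186432]].
The requested entry is 186368.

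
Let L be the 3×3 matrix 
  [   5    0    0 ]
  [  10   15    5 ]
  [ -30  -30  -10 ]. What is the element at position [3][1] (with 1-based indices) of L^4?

-3750

Characteristic polynomial: r^3 - 10r^2 + 25r = r(r - 5)^2, so the eigenvalues are 0, 5, 5.
r=5: eigenvector (1, -2, 2).
r=0: eigenvector (0, -1, 3).
r=5: eigenvector (0, -1, 2).
P = [[1, 0, 0], [-2, -1, -1], [2, 3, 2]], D = diag(5, 0, 5), P⁻¹ = [[1, 0, 0], [2, 2, 1], [-4, -3, -1]].
L⁴ = P·diag(625, 0, 625)·P⁻¹ = [[625, 0, 0], [1250, 1875, 625], [-3750, -3750, -1250]].
The requested entry is -3750.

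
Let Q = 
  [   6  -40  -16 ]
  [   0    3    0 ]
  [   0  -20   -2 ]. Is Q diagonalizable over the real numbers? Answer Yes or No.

Yes

Characteristic polynomial: p(μ) = μ^3 - 7μ^2 + 36 = (μ - 6)(μ - 3)(μ + 2).
All 3 eigenvalues are distinct, so Q is diagonalizable.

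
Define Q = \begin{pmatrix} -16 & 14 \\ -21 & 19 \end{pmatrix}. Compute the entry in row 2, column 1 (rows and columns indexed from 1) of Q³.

Characteristic polynomial: μ^2 - 3μ - 10 = (μ - 5)(μ + 2), so the eigenvalues are -2, 5.
μ=-2: eigenvector (1, 1).
μ=5: eigenvector (2, 3).
P = [[1, 2], [1, 3]], D = diag(-2, 5), P⁻¹ = [[3, -2], [-1, 1]].
Q³ = P·diag(-8, 125)·P⁻¹ = [[-274, 266], [-399, 391]].
The requested entry is -399.

-399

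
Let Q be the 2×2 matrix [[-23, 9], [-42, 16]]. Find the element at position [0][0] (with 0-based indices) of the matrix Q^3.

Characteristic polynomial: μ^2 + 7μ + 10 = (μ + 2)(μ + 5), so the eigenvalues are -5, -2.
μ=-2: eigenvector (3, 7).
μ=-5: eigenvector (1, 2).
P = [[3, 1], [7, 2]], D = diag(-2, -5), P⁻¹ = [[-2, 1], [7, -3]].
Q³ = P·diag(-8, -125)·P⁻¹ = [[-827, 351], [-1638, 694]].
The requested entry is -827.

-827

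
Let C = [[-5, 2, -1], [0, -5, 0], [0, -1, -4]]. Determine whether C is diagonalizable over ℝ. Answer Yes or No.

No

Characteristic polynomial: p(s) = s^3 + 14s^2 + 65s + 100 = (s + 4)(s + 5)^2.
s = -5 has algebraic multiplicity 2; rank(C + 5I) = 2, so geometric multiplicity = 1.
Geometric multiplicity < algebraic multiplicity, so C is not diagonalizable.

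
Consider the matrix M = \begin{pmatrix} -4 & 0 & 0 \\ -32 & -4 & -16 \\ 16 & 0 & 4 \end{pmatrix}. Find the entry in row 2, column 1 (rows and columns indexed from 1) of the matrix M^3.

Characteristic polynomial: λ^3 + 4λ^2 - 16λ - 64 = (λ - 4)(λ + 4)^2, so the eigenvalues are -4, -4, 4.
λ=-4: eigenvector (1, 0, -2).
λ=-4: eigenvector (0, 1, 0).
λ=4: eigenvector (0, -2, 1).
P = [[1, 0, 0], [0, 1, -2], [-2, 0, 1]], D = diag(-4, -4, 4), P⁻¹ = [[1, 0, 0], [4, 1, 2], [2, 0, 1]].
M³ = P·diag(-64, -64, 64)·P⁻¹ = [[-64, 0, 0], [-512, -64, -256], [256, 0, 64]].
The requested entry is -512.

-512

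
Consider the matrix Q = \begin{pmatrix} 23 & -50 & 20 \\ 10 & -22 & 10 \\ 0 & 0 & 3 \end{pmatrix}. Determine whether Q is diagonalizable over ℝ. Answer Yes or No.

Characteristic polynomial: p(s) = s^3 - 4s^2 - 3s + 18 = (s - 3)^2(s + 2).
s = 3 has algebraic multiplicity 2; rank(Q − 3I) = 1, so geometric multiplicity = 2.
Every eigenvalue has geometric = algebraic multiplicity, so Q is diagonalizable.

Yes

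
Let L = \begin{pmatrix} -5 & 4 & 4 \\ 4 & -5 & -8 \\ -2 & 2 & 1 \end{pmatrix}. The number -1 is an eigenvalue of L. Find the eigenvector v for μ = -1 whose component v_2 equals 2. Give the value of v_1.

2

L + 1I = [[-4, 4, 4], [4, -4, -8], [-2, 2, 2]].
Solving (L + 1I)v = 0 gives the eigenspace spanned by (2, 2, 0).
With v_2 = 2, v = (2, 2, 0), so v_1 = 2.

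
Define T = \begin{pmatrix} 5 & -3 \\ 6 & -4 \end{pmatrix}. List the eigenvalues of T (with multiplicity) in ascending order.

Characteristic polynomial: p(s) = s^2 - s - 2 = (s - 2)(s + 1).
Roots (with multiplicity): -1, 2.

-1, 2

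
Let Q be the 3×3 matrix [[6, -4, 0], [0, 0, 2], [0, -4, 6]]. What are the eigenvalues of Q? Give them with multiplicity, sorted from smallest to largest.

2, 4, 6

Characteristic polynomial: p(t) = t^3 - 12t^2 + 44t - 48 = (t - 6)(t - 4)(t - 2).
Roots (with multiplicity): 2, 4, 6.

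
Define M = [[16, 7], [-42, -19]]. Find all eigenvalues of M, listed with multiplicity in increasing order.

-5, 2

Characteristic polynomial: p(μ) = μ^2 + 3μ - 10 = (μ - 2)(μ + 5).
Roots (with multiplicity): -5, 2.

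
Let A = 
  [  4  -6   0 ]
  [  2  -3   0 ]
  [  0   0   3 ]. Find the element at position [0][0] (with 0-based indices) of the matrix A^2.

Characteristic polynomial: μ^3 - 4μ^2 + 3μ = μ(μ - 3)(μ - 1), so the eigenvalues are 0, 1, 3.
μ=1: eigenvector (2, 1, 0).
μ=0: eigenvector (-3, -2, 0).
μ=3: eigenvector (0, 0, 1).
P = [[2, -3, 0], [1, -2, 0], [0, 0, 1]], D = diag(1, 0, 3), P⁻¹ = [[2, -3, 0], [1, -2, 0], [0, 0, 1]].
A² = P·diag(1, 0, 9)·P⁻¹ = [[4, -6, 0], [2, -3, 0], [0, 0, 9]].
The requested entry is 4.

4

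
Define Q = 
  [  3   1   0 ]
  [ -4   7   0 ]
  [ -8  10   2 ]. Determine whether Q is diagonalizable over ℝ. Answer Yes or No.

No

Characteristic polynomial: p(r) = r^3 - 12r^2 + 45r - 50 = (r - 5)^2(r - 2).
r = 5 has algebraic multiplicity 2; rank(Q − 5I) = 2, so geometric multiplicity = 1.
Geometric multiplicity < algebraic multiplicity, so Q is not diagonalizable.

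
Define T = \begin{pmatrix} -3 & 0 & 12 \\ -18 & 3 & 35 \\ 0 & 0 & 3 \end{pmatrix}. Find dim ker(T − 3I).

T − 3I = [[-6, 0, 12], [-18, 0, 35], [0, 0, 0]].
This matrix has rank 2, so its null space has dimension 3 − 2 = 1.

1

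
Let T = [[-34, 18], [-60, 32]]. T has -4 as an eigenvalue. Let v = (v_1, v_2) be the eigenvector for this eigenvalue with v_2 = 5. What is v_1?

3

T + 4I = [[-30, 18], [-60, 36]].
Solving (T + 4I)v = 0 gives the eigenspace spanned by (3, 5).
With v_2 = 5, v = (3, 5), so v_1 = 3.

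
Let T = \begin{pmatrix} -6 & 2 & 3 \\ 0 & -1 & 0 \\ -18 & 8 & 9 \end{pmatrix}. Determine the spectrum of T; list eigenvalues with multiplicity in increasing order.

-1, 0, 3

Characteristic polynomial: p(λ) = λ^3 - 2λ^2 - 3λ = λ(λ - 3)(λ + 1).
Roots (with multiplicity): -1, 0, 3.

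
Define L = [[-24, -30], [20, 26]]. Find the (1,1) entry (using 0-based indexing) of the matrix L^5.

Characteristic polynomial: s^2 - 2s - 24 = (s - 6)(s + 4), so the eigenvalues are -4, 6.
s=-4: eigenvector (3, -2).
s=6: eigenvector (-1, 1).
P = [[3, -1], [-2, 1]], D = diag(-4, 6), P⁻¹ = [[1, 1], [2, 3]].
L⁵ = P·diag(-1024, 7776)·P⁻¹ = [[-18624, -26400], [17600, 25376]].
The requested entry is 25376.

25376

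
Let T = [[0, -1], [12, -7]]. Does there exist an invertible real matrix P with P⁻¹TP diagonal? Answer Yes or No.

Yes

Characteristic polynomial: p(s) = s^2 + 7s + 12 = (s + 3)(s + 4).
All 2 eigenvalues are distinct, so T is diagonalizable.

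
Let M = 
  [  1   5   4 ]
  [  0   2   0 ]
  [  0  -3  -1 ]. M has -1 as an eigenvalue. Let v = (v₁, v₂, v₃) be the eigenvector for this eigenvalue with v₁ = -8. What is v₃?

M + 1I = [[2, 5, 4], [0, 3, 0], [0, -3, 0]].
Solving (M + 1I)v = 0 gives the eigenspace spanned by (-8, 0, 4).
With v₁ = -8, v = (-8, 0, 4), so v₃ = 4.

4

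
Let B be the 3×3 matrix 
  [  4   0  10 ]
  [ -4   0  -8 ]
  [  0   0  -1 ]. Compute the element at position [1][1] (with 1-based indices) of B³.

Characteristic polynomial: t^3 - 3t^2 - 4t = t(t - 4)(t + 1), so the eigenvalues are -1, 0, 4.
t=4: eigenvector (1, -1, 0).
t=-1: eigenvector (-2, 0, 1).
t=0: eigenvector (0, 1, 0).
P = [[1, -2, 0], [-1, 0, 1], [0, 1, 0]], D = diag(4, -1, 0), P⁻¹ = [[1, 0, 2], [0, 0, 1], [1, 1, 2]].
B³ = P·diag(64, -1, 0)·P⁻¹ = [[64, 0, 130], [-64, 0, -128], [0, 0, -1]].
The requested entry is 64.

64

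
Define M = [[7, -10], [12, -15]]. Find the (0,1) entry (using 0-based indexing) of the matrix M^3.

-490

Characteristic polynomial: μ^2 + 8μ + 15 = (μ + 3)(μ + 5), so the eigenvalues are -5, -3.
μ=-3: eigenvector (1, 1).
μ=-5: eigenvector (5, 6).
P = [[1, 5], [1, 6]], D = diag(-3, -5), P⁻¹ = [[6, -5], [-1, 1]].
M³ = P·diag(-27, -125)·P⁻¹ = [[463, -490], [588, -615]].
The requested entry is -490.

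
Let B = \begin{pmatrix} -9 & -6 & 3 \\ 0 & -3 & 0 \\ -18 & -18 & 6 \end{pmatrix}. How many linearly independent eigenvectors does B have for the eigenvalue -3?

2

B + 3I = [[-6, -6, 3], [0, 0, 0], [-18, -18, 9]].
This matrix has rank 1, so its null space has dimension 3 − 1 = 2.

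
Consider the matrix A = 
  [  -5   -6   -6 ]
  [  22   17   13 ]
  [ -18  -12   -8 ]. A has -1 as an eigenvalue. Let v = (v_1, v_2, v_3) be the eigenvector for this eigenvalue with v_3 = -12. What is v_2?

A + 1I = [[-4, -6, -6], [22, 18, 13], [-18, -12, -7]].
Solving (A + 1I)v = 0 gives the eigenspace spanned by (-6, 16, -12).
With v_3 = -12, v = (-6, 16, -12), so v_2 = 16.

16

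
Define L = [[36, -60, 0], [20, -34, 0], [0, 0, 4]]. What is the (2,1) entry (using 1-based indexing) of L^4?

Characteristic polynomial: s^3 - 6s^2 - 16s + 96 = (s - 6)(s - 4)(s + 4), so the eigenvalues are -4, 4, 6.
s=-4: eigenvector (-3, -2, 0).
s=6: eigenvector (2, 1, 0).
s=4: eigenvector (0, 0, 1).
P = [[-3, 2, 0], [-2, 1, 0], [0, 0, 1]], D = diag(-4, 6, 4), P⁻¹ = [[1, -2, 0], [2, -3, 0], [0, 0, 1]].
L⁴ = P·diag(256, 1296, 256)·P⁻¹ = [[4416, -6240, 0], [2080, -2864, 0], [0, 0, 256]].
The requested entry is 2080.

2080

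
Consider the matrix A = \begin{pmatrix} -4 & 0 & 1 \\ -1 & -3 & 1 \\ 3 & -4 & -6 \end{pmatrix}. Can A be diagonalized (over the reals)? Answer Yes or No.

No

Characteristic polynomial: p(μ) = μ^3 + 13μ^2 + 55μ + 75 = (μ + 3)(μ + 5)^2.
μ = -5 has algebraic multiplicity 2; rank(A + 5I) = 2, so geometric multiplicity = 1.
Geometric multiplicity < algebraic multiplicity, so A is not diagonalizable.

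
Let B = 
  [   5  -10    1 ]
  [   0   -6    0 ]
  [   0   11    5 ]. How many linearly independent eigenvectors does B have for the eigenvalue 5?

1

B − 5I = [[0, -10, 1], [0, -11, 0], [0, 11, 0]].
This matrix has rank 2, so its null space has dimension 3 − 2 = 1.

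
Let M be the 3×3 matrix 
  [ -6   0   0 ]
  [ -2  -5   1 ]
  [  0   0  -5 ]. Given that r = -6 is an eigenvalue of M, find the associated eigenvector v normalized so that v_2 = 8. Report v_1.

M + 6I = [[0, 0, 0], [-2, 1, 1], [0, 0, 1]].
Solving (M + 6I)v = 0 gives the eigenspace spanned by (4, 8, 0).
With v_2 = 8, v = (4, 8, 0), so v_1 = 4.

4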